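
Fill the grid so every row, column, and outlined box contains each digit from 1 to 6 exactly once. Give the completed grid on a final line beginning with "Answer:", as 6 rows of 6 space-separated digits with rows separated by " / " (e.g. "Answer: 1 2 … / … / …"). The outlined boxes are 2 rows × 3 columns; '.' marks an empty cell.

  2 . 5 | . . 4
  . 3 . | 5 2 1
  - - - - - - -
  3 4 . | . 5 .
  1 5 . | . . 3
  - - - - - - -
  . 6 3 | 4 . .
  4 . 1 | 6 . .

Step 1. [r4c4∈{2}] r4c4 is down to just 2. So r4c4=2.
Step 2. [r4c3∈{6}] r4c3 has the single candidate 6 ⇒ r4c3=6.
Step 3. [r6c6∈{2,5}] 5 has one home in row 6: r6c6, so r6c6=5.
Step 4. [r1c4∈{3}] only 3 remains possible at r1c4, so r1c4=3.
Step 5. [r1c5∈{6}] r1c5 has the single candidate 6, so r1c5=6.
Step 6. [r2c1∈{6}] r2c1 has the single candidate 6, so r2c1=6.
Step 7. [r3c4∈{1}] r3c4 is down to just 1, so r3c4=1.
Step 8. [r2c3∈{4}] r2c3 is down to just 4. So r2c3=4.
Step 9. [r5c1∈{5}] r5c1 is down to just 5 ⇒ r5c1=5.
Step 10. [r5c5∈{1}] r5c5 is down to just 1, so r5c5=1.
Step 11. [r5c6∈{2}] r5c6's peers cover all but 2, so r5c6=2.
Step 12. [r3c3∈{2}] r3c3's peers cover all but 2, so r3c3=2.
Step 13. [r4c5∈{4}] nothing but 4 survives at r4c5, so r4c5=4.
Step 14. [r3c6∈{6}] nothing but 6 survives at r3c6 ⇒ r3c6=6.
Step 15. [r6c2∈{2}] r6c2's peers cover all but 2 ⇒ r6c2=2.
Step 16. [r1c2∈{1}] r1c2 has the single candidate 1. So r1c2=1.
Step 17. [r6c5∈{3}] only 3 remains possible at r6c5. So r6c5=3.

Answer: 2 1 5 3 6 4 / 6 3 4 5 2 1 / 3 4 2 1 5 6 / 1 5 6 2 4 3 / 5 6 3 4 1 2 / 4 2 1 6 3 5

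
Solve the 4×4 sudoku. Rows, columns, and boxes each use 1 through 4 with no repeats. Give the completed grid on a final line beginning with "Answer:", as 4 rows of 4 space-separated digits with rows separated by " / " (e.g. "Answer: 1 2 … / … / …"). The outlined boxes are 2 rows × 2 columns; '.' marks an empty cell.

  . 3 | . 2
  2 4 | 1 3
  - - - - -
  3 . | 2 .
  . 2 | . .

Step 1. [r3c4∈{1,4}] row 3 places 4 nowhere but r3c4. So r3c4=4.
Step 2. [r3c2∈{1}] r3c2's peers cover all but 1. So r3c2=1.
Step 3. [r1c3∈{4}] only 4 remains possible at r1c3 ⇒ r1c3=4.
Step 4. [r1c1∈{1}] r1c1's peers cover all but 1 ⇒ r1c1=1.
Step 5. [r4c3∈{3}] r4c3 is down to just 3, so r4c3=3.
Step 6. [r4c1∈{4}] r4c1 is down to just 4. So r4c1=4.
Step 7. [r4c4∈{1}] r4c4 is down to just 1, so r4c4=1.

Answer: 1 3 4 2 / 2 4 1 3 / 3 1 2 4 / 4 2 3 1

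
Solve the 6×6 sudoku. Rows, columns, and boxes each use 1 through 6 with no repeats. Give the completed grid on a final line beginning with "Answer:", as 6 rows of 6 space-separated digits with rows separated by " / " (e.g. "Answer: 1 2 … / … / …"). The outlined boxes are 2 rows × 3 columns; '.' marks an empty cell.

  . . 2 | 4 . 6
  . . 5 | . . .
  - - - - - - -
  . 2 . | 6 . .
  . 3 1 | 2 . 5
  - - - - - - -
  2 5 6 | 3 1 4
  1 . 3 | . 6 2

Step 1. [r2c2∈{1,4,6}] col 2 places 6 nowhere but r2c2, so r2c2=6.
Step 2. [r2c1∈{3,4}] in row 2, 4 fits only at r2c1. So r2c1=4.
Step 3. [r3c6∈{1,3}] row 3 places 1 nowhere but r3c6 ⇒ r3c6=1.
Step 4. [r3c5∈{3,4}] across row 3, 3 lands solely at r3c5 ⇒ r3c5=3.
Step 5. [r1c1∈{3}] r1c1 is down to just 3 ⇒ r1c1=3.
Step 6. [r6c2∈{4}] r6c2's peers cover all but 4, so r6c2=4.
Step 7. [r4c5∈{4}] r4c5's peers cover all but 4, so r4c5=4.
Step 8. [r3c1∈{5}] only 5 remains possible at r3c1. So r3c1=5.
Step 9. [r1c2∈{1}] r1c2's peers cover all but 1. So r1c2=1.
Step 10. [r2c5∈{2}] r2c5 is down to just 2. So r2c5=2.
Step 11. [r1c5∈{5}] r1c5's peers cover all but 5, so r1c5=5.
Step 12. [r2c6∈{3}] only 3 remains possible at r2c6 ⇒ r2c6=3.
Step 13. [r6c4∈{5}] nothing but 5 survives at r6c4, so r6c4=5.
Step 14. [r4c1∈{6}] nothing but 6 survives at r4c1 ⇒ r4c1=6.
Step 15. [r3c3∈{4}] r3c3 has the single candidate 4, so r3c3=4.
Step 16. [r2c4∈{1}] r2c4's peers cover all but 1 ⇒ r2c4=1.

Answer: 3 1 2 4 5 6 / 4 6 5 1 2 3 / 5 2 4 6 3 1 / 6 3 1 2 4 5 / 2 5 6 3 1 4 / 1 4 3 5 6 2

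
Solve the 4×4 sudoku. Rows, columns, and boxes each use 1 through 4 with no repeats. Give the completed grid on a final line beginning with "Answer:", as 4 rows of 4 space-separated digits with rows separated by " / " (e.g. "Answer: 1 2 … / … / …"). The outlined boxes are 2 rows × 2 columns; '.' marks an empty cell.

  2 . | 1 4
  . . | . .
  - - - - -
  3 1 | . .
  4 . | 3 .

Step 1. [r3c4∈{2}] nothing but 2 survives at r3c4. So r3c4=2.
Step 2. [r2c2∈{3,4}] in row 2, 4 fits only at r2c2. So r2c2=4.
Step 3. [r3c3∈{4}] r3c3 has the single candidate 4, so r3c3=4.
Step 4. [r4c4∈{1}] r4c4's peers cover all but 1. So r4c4=1.
Step 5. [r1c2∈{3}] r1c2 is down to just 3. So r1c2=3.
Step 6. [r2c4∈{3}] nothing but 3 survives at r2c4, so r2c4=3.
Step 7. [r2c1∈{1}] r2c1's peers cover all but 1. So r2c1=1.
Step 8. [r2c3∈{2}] only 2 remains possible at r2c3, so r2c3=2.
Step 9. [r4c2∈{2}] r4c2 is down to just 2. So r4c2=2.

Answer: 2 3 1 4 / 1 4 2 3 / 3 1 4 2 / 4 2 3 1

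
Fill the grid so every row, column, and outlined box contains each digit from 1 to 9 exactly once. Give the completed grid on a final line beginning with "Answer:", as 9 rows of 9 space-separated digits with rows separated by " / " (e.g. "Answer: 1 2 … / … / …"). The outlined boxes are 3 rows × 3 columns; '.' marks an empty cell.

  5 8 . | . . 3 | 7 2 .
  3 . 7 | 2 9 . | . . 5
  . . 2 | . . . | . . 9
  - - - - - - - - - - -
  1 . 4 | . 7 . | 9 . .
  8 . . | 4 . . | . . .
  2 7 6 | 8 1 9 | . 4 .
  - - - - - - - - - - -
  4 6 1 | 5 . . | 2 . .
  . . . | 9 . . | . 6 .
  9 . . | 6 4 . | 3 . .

Step 1. [r1c5∈{6}] nothing but 6 survives at r1c5 ⇒ r1c5=6.
Step 2. [r2c7∈{1,4,6,8}] row 2 places 6 nowhere but r2c7, so r2c7=6.
Step 3. [r1c4∈{1}] only 1 remains possible at r1c4, so r1c4=1.
Step 4. [r4c4∈{3}] nothing but 3 survives at r4c4, so r4c4=3.
Step 5. [r4c2∈{5}] only 5 remains possible at r4c2, so r4c2=5.
Step 6. [r4c8∈{8}] r4c8's peers cover all but 8. So r4c8=8.
Step 7. [r2c6∈{4,8}] across row 2, 8 lands solely at r2c6 ⇒ r2c6=8.
Step 8. [r2c8∈{1}] only 1 remains possible at r2c8. So r2c8=1.
Step 9. [r7c6∈{7}] nothing but 7 survives at r7c6. So r7c6=7.
Step 10. [r7c9∈{8}] nothing but 8 survives at r7c9, so r7c9=8.
Step 11. [r3c6∈{4,5}] col 6 places 4 nowhere but r3c6 ⇒ r3c6=4.
Step 12. [r5c6∈{2,5,6}] in col 6, 5 fits only at r5c6, so r5c6=5.
Step 13. [r5c9∈{1,2,3,6,7}] row 5 places 6 nowhere but r5c9. So r5c9=6.
Step 14. [r8c5∈{2,3,8}] col 5 places 8 nowhere but r8c5. So r8c5=8.
Step 15. [r8c7∈{1,4,5}] in col 7, 4 fits only at r8c7 ⇒ r8c7=4.
Step 16. [r9c8∈{5,7}] across col 8, 5 lands solely at r9c8, so r9c8=5.
Step 17. [r9c9∈{1,7}] r9c9 is the only open cell in row 9 admitting 7. So r9c9=7.
Step 18. [r9c6∈{1,2}] in row 9, 1 fits only at r9c6, so r9c6=1.
Step 19. [r5c2∈{3,9}] across col 2, 9 lands solely at r5c2. So r5c2=9.
Step 20. [r5c3∈{3}] nothing but 3 survives at r5c3, so r5c3=3.
Step 21. [r8c6∈{2}] r8c6 has the single candidate 2. So r8c6=2.
Step 22. [r3c1∈{6}] only 6 remains possible at r3c1. So r3c1=6.
Step 23. [r3c7∈{8}] only 8 remains possible at r3c7. So r3c7=8.
Step 24. [r9c2∈{2}] only 2 remains possible at r9c2. So r9c2=2.
Step 25. [r4c6∈{6}] r4c6 is down to just 6, so r4c6=6.
Step 26. [r9c3∈{8}] only 8 remains possible at r9c3 ⇒ r9c3=8.
Step 27. [r7c8∈{9}] r7c8's peers cover all but 9, so r7c8=9.
Step 28. [r6c7∈{5}] only 5 remains possible at r6c7, so r6c7=5.
Step 29. [r4c9∈{2}] only 2 remains possible at r4c9 ⇒ r4c9=2.
Step 30. [r3c4∈{7}] only 7 remains possible at r3c4. So r3c4=7.
Step 31. [r7c5∈{3}] nothing but 3 survives at r7c5 ⇒ r7c5=3.
Step 32. [r3c2∈{1}] only 1 remains possible at r3c2. So r3c2=1.
Step 33. [r3c8∈{3}] r3c8's peers cover all but 3 ⇒ r3c8=3.
Step 34. [r8c1∈{7}] r8c1's peers cover all but 7, so r8c1=7.
Step 35. [r1c3∈{9}] r1c3 has the single candidate 9, so r1c3=9.
Step 36. [r1c9∈{4}] nothing but 4 survives at r1c9. So r1c9=4.
Step 37. [r5c7∈{1}] r5c7's peers cover all but 1, so r5c7=1.
Step 38. [r5c5∈{2}] only 2 remains possible at r5c5. So r5c5=2.
Step 39. [r5c8∈{7}] only 7 remains possible at r5c8 ⇒ r5c8=7.
Step 40. [r8c9∈{1}] r8c9's peers cover all but 1. So r8c9=1.
Step 41. [r8c3∈{5}] nothing but 5 survives at r8c3 ⇒ r8c3=5.
Step 42. [r6c9∈{3}] nothing but 3 survives at r6c9. So r6c9=3.
Step 43. [r8c2∈{3}] r8c2 is down to just 3, so r8c2=3.
Step 44. [r3c5∈{5}] r3c5 is down to just 5, so r3c5=5.
Step 45. [r2c2∈{4}] r2c2's peers cover all but 4. So r2c2=4.

Answer: 5 8 9 1 6 3 7 2 4 / 3 4 7 2 9 8 6 1 5 / 6 1 2 7 5 4 8 3 9 / 1 5 4 3 7 6 9 8 2 / 8 9 3 4 2 5 1 7 6 / 2 7 6 8 1 9 5 4 3 / 4 6 1 5 3 7 2 9 8 / 7 3 5 9 8 2 4 6 1 / 9 2 8 6 4 1 3 5 7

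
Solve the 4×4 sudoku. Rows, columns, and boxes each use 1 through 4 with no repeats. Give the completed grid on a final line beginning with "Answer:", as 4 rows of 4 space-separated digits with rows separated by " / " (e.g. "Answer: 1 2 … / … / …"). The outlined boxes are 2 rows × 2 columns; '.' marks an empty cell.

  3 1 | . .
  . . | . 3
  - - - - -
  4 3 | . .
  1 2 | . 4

Step 1. [r1c4∈{2}] r1c4 is down to just 2 ⇒ r1c4=2.
Step 2. [r2c3∈{1,4}] r2c3 is the only open cell in row 2 admitting 1 ⇒ r2c3=1.
Step 3. [r3c4∈{1}] r3c4 is down to just 1, so r3c4=1.
Step 4. [r1c3∈{4}] r1c3 is down to just 4. So r1c3=4.
Step 5. [r3c3∈{2}] r3c3 is down to just 2 ⇒ r3c3=2.
Step 6. [r4c3∈{3}] r4c3 has the single candidate 3, so r4c3=3.
Step 7. [r2c2∈{4}] r2c2's peers cover all but 4, so r2c2=4.
Step 8. [r2c1∈{2}] r2c1's peers cover all but 2 ⇒ r2c1=2.

Answer: 3 1 4 2 / 2 4 1 3 / 4 3 2 1 / 1 2 3 4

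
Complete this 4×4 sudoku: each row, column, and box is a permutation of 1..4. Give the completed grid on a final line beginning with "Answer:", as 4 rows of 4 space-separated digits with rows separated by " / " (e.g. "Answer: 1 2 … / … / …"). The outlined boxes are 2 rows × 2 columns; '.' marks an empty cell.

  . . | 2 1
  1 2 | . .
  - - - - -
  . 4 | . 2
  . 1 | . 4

Step 1. [r3c1∈{3}] only 3 remains possible at r3c1. So r3c1=3.
Step 2. [r4c3∈{3}] nothing but 3 survives at r4c3, so r4c3=3.
Step 3. [r4c1∈{2}] r4c1's peers cover all but 2, so r4c1=2.
Step 4. [r3c3∈{1}] r3c3's peers cover all but 1 ⇒ r3c3=1.
Step 5. [r2c4∈{3}] nothing but 3 survives at r2c4, so r2c4=3.
Step 6. [r1c1∈{4}] r1c1 is down to just 4 ⇒ r1c1=4.
Step 7. [r1c2∈{3}] nothing but 3 survives at r1c2. So r1c2=3.
Step 8. [r2c3∈{4}] only 4 remains possible at r2c3 ⇒ r2c3=4.

Answer: 4 3 2 1 / 1 2 4 3 / 3 4 1 2 / 2 1 3 4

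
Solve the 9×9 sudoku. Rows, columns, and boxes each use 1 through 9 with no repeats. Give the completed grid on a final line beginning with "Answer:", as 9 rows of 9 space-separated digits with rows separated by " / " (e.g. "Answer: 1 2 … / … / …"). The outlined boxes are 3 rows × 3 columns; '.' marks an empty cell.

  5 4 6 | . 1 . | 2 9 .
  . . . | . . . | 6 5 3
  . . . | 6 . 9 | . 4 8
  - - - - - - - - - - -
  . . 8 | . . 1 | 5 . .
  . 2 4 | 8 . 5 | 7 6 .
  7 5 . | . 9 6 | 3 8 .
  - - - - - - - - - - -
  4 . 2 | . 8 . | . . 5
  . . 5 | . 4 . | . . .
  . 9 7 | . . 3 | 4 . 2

Step 1. [r9c8∈{1}] only 1 remains possible at r9c8 ⇒ r9c8=1.
Step 2. [r7c6∈{7}] r7c6's peers cover all but 7. So r7c6=7.
Step 3. [r7c2∈{1,3,6}] 6 has one home in row 7: r7c2. So r7c2=6.
Step 4. [r4c2∈{3}] r4c2 has the single candidate 3 ⇒ r4c2=3.
Step 5. [r6c4∈{2,4}] r6c4 is the only open cell in row 6 admitting 2 ⇒ r6c4=2.
Step 6. [r6c3∈{1}] r6c3 has the single candidate 1 ⇒ r6c3=1.
Step 7. [r3c5∈{2,3,5,7}] across row 3, 5 lands solely at r3c5, so r3c5=5.
Step 8. [r8c1∈{1,3,8}] box 7 places 3 nowhere but r8c1, so r8c1=3.
Step 9. [r8c2∈{1,8}] 1 has one home in box 7: r8c2. So r8c2=1.
Step 10. [r2c1∈{1,2,8,9}] r2c1 is the only open cell in row 2 admitting 1, so r2c1=1.
Step 11. [r7c7∈{9}] r7c7 has the single candidate 9. So r7c7=9.
Step 12. [r2c6∈{2,4,8}] 4 has one home in col 6: r2c6 ⇒ r2c6=4.
Step 13. [r2c4∈{7}] nothing but 7 survives at r2c4. So r2c4=7.
Step 14. [r5c1∈{9}] r5c1 has the single candidate 9 ⇒ r5c1=9.
Step 15. [r8c8∈{7}] r8c8 has the single candidate 7, so r8c8=7.
Step 16. [r4c9∈{4,9}] 9 has one home in row 4: r4c9 ⇒ r4c9=9.
Step 17. [r5c9∈{1}] nothing but 1 survives at r5c9 ⇒ r5c9=1.
Step 18. [r3c7∈{1}] nothing but 1 survives at r3c7 ⇒ r3c7=1.
Step 19. [r9c5∈{6}] r9c5 has the single candidate 6. So r9c5=6.
Step 20. [r8c7∈{8}] r8c7 is down to just 8, so r8c7=8.
Step 21. [r3c2∈{7}] nothing but 7 survives at r3c2 ⇒ r3c2=7.
Step 22. [r4c8∈{2}] only 2 remains possible at r4c8. So r4c8=2.
Step 23. [r4c5∈{7}] r4c5 has the single candidate 7. So r4c5=7.
Step 24. [r8c4∈{9}] only 9 remains possible at r8c4. So r8c4=9.
Step 25. [r1c4∈{3}] r1c4 is down to just 3 ⇒ r1c4=3.
Step 26. [r3c3∈{3}] r3c3's peers cover all but 3, so r3c3=3.
Step 27. [r4c4∈{4}] r4c4's peers cover all but 4, so r4c4=4.
Step 28. [r9c4∈{5}] r9c4 is down to just 5. So r9c4=5.
Step 29. [r3c1∈{2}] r3c1's peers cover all but 2, so r3c1=2.
Step 30. [r2c2∈{8}] r2c2 is down to just 8 ⇒ r2c2=8.
Step 31. [r7c8∈{3}] r7c8's peers cover all but 3. So r7c8=3.
Step 32. [r7c4∈{1}] r7c4's peers cover all but 1, so r7c4=1.
Step 33. [r9c1∈{8}] r9c1 is down to just 8, so r9c1=8.
Step 34. [r2c5∈{2}] only 2 remains possible at r2c5, so r2c5=2.
Step 35. [r1c6∈{8}] nothing but 8 survives at r1c6 ⇒ r1c6=8.
Step 36. [r5c5∈{3}] nothing but 3 survives at r5c5, so r5c5=3.
Step 37. [r1c9∈{7}] only 7 remains possible at r1c9, so r1c9=7.
Step 38. [r8c6∈{2}] r8c6's peers cover all but 2 ⇒ r8c6=2.
Step 39. [r2c3∈{9}] r2c3 is down to just 9, so r2c3=9.
Step 40. [r4c1∈{6}] r4c1's peers cover all but 6 ⇒ r4c1=6.
Step 41. [r6c9∈{4}] only 4 remains possible at r6c9, so r6c9=4.
Step 42. [r8c9∈{6}] r8c9's peers cover all but 6, so r8c9=6.

Answer: 5 4 6 3 1 8 2 9 7 / 1 8 9 7 2 4 6 5 3 / 2 7 3 6 5 9 1 4 8 / 6 3 8 4 7 1 5 2 9 / 9 2 4 8 3 5 7 6 1 / 7 5 1 2 9 6 3 8 4 / 4 6 2 1 8 7 9 3 5 / 3 1 5 9 4 2 8 7 6 / 8 9 7 5 6 3 4 1 2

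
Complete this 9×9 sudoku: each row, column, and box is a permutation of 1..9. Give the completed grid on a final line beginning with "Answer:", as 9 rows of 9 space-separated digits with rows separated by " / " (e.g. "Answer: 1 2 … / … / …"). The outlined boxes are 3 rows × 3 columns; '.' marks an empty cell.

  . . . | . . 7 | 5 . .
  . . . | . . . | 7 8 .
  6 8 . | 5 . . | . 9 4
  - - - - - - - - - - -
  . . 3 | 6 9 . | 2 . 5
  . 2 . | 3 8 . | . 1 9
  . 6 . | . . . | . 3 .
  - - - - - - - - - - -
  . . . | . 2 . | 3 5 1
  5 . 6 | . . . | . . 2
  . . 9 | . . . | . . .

Step 1. [r1c4∈{1,2,4,8,9}] 8 has one home in row 1: r1c4 ⇒ r1c4=8.
Step 2. [r9c1∈{1,2,3,4,7,8}] 2 has one home in row 9: r9c1. So r9c1=2.
Step 3. [r6c1∈{1,4,7,8,9}] row 6 places 9 nowhere but r6c1, so r6c1=9.
Step 4. [r7c6∈{4,6,8,9}] across row 7, 6 lands solely at r7c6 ⇒ r7c6=6.
Step 5. [r2c2∈{1,3,4,5,9}] col 2 places 5 nowhere but r2c2. So r2c2=5.
Step 6. [r7c4∈{4,7,9}] across row 7, 9 lands solely at r7c4, so r7c4=9.
Step 7. [r4c1∈{1,4,7,8}] across row 4, 8 lands solely at r4c1, so r4c1=8.
Step 8. [r3c3∈{1,2,7}] 7 has one home in row 3: r3c3 ⇒ r3c3=7.
Step 9. [r3c6∈{1,2,3}] 2 has one home in row 3: r3c6 ⇒ r3c6=2.
Step 10. [r3c5∈{1,3}] in row 3, 3 fits only at r3c5, so r3c5=3.
Step 11. [r2c3∈{1,2,4}] in row 2, 2 fits only at r2c3 ⇒ r2c3=2.
Step 12. [r6c4∈{1,2,4,7}] in row 6, 2 fits only at r6c4. So r6c4=2.
Step 13. [r6c5∈{1,4,5,7}] r6c5 is the only open cell in box 5 admitting 7 ⇒ r6c5=7.
Step 14. [r9c9∈{6,7,8}] in col 9, 7 fits only at r9c9, so r9c9=7.
Step 15. [r8c8∈{4}] only 4 remains possible at r8c8, so r8c8=4.
Step 16. [r8c5∈{1}] r8c5 has the single candidate 1, so r8c5=1.
Step 17. [r9c2∈{1,3,4}] r9c2 is the only open cell in row 9 admitting 1, so r9c2=1.
Step 18. [r9c6∈{3,4,5,8}] row 9 places 3 nowhere but r9c6, so r9c6=3.
Step 19. [r6c3∈{1,4,5}] in box 4, 1 fits only at r6c3. So r6c3=1.
Step 20. [r1c3∈{4}] only 4 remains possible at r1c3. So r1c3=4.
Step 21. [r1c5∈{6}] nothing but 6 survives at r1c5, so r1c5=6.
Step 22. [r1c9∈{3}] r1c9 is down to just 3, so r1c9=3.
Step 23. [r9c7∈{6,8}] r9c7 is the only open cell in row 9 admitting 8. So r9c7=8.
Step 24. [r5c1∈{4,7}] across row 5, 7 lands solely at r5c1 ⇒ r5c1=7.
Step 25. [r2c4∈{1,4}] col 4 places 1 nowhere but r2c4, so r2c4=1.
Step 26. [r4c2∈{4}] r4c2's peers cover all but 4. So r4c2=4.
Step 27. [r2c5∈{4}] r2c5's peers cover all but 4, so r2c5=4.
Step 28. [r6c7∈{4}] only 4 remains possible at r6c7. So r6c7=4.
Step 29. [r5c6∈{4,5}] 4 has one home in row 5: r5c6. So r5c6=4.
Step 30. [r8c2∈{3,7}] in row 8, 3 fits only at r8c2. So r8c2=3.
Step 31. [r6c9∈{8}] nothing but 8 survives at r6c9. So r6c9=8.
Step 32. [r9c5∈{5}] nothing but 5 survives at r9c5, so r9c5=5.
Step 33. [r8c7∈{9}] only 9 remains possible at r8c7, so r8c7=9.
Step 34. [r2c1∈{3}] r2c1 has the single candidate 3 ⇒ r2c1=3.
Step 35. [r7c3∈{8}] r7c3's peers cover all but 8, so r7c3=8.
Step 36. [r2c9∈{6}] only 6 remains possible at r2c9, so r2c9=6.
Step 37. [r1c2∈{9}] r1c2's peers cover all but 9. So r1c2=9.
Step 38. [r9c4∈{4}] r9c4 is down to just 4 ⇒ r9c4=4.
Step 39. [r7c2∈{7}] only 7 remains possible at r7c2, so r7c2=7.
Step 40. [r5c7∈{6}] only 6 remains possible at r5c7 ⇒ r5c7=6.
Step 41. [r1c1∈{1}] r1c1 has the single candidate 1 ⇒ r1c1=1.
Step 42. [r9c8∈{6}] r9c8 has the single candidate 6, so r9c8=6.
Step 43. [r4c6∈{1}] only 1 remains possible at r4c6. So r4c6=1.
Step 44. [r6c6∈{5}] r6c6 is down to just 5, so r6c6=5.
Step 45. [r8c4∈{7}] r8c4 has the single candidate 7. So r8c4=7.
Step 46. [r7c1∈{4}] r7c1 has the single candidate 4 ⇒ r7c1=4.
Step 47. [r5c3∈{5}] r5c3 is down to just 5. So r5c3=5.
Step 48. [r2c6∈{9}] r2c6 has the single candidate 9, so r2c6=9.
Step 49. [r8c6∈{8}] nothing but 8 survives at r8c6 ⇒ r8c6=8.
Step 50. [r4c8∈{7}] nothing but 7 survives at r4c8 ⇒ r4c8=7.
Step 51. [r3c7∈{1}] r3c7 has the single candidate 1 ⇒ r3c7=1.
Step 52. [r1c8∈{2}] r1c8 has the single candidate 2. So r1c8=2.

Answer: 1 9 4 8 6 7 5 2 3 / 3 5 2 1 4 9 7 8 6 / 6 8 7 5 3 2 1 9 4 / 8 4 3 6 9 1 2 7 5 / 7 2 5 3 8 4 6 1 9 / 9 6 1 2 7 5 4 3 8 / 4 7 8 9 2 6 3 5 1 / 5 3 6 7 1 8 9 4 2 / 2 1 9 4 5 3 8 6 7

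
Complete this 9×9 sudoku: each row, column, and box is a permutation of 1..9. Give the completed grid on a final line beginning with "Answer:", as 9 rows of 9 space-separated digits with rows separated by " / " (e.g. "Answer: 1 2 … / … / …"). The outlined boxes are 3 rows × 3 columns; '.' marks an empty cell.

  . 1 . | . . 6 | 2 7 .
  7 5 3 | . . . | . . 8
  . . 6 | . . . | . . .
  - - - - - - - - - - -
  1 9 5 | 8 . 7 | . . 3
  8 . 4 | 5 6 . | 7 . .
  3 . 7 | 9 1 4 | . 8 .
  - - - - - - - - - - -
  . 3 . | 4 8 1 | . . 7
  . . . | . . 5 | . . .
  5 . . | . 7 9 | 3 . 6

Step 1. [r5c2∈{2}] nothing but 2 survives at r5c2. So r5c2=2.
Step 2. [r3c1∈{2,4,9}] box 1 places 2 nowhere but r3c1. So r3c1=2.
Step 3. [r3c8∈{1,3,4,5,9}] in col 8, 3 fits only at r3c8 ⇒ r3c8=3.
Step 4. [r8c7∈{1,4,8,9}] across col 7, 8 lands solely at r8c7, so r8c7=8.
Step 5. [r9c4∈{2}] r9c4 has the single candidate 2. So r9c4=2.
Step 6. [r1c3∈{8,9}] r1c3 is the only open cell in row 1 admitting 8. So r1c3=8.
Step 7. [r3c2∈{4}] r3c2 has the single candidate 4 ⇒ r3c2=4.
Step 8. [r9c8∈{1,4}] row 9 places 4 nowhere but r9c8 ⇒ r9c8=4.
Step 9. [r1c1∈{9}] r1c1's peers cover all but 9 ⇒ r1c1=9.
Step 10. [r6c9∈{2,5}] r6c9 is the only open cell in row 6 admitting 2. So r6c9=2.
Step 11. [r1c9∈{4,5}] across col 9, 4 lands solely at r1c9 ⇒ r1c9=4.
Step 12. [r3c9∈{1,5,9}] in col 9, 5 fits only at r3c9, so r3c9=5.
Step 13. [r2c4∈{1}] r2c4's peers cover all but 1. So r2c4=1.
Step 14. [r7c8∈{2,5,9}] across col 8, 5 lands solely at r7c8 ⇒ r7c8=5.
Step 15. [r7c7∈{9}] nothing but 9 survives at r7c7 ⇒ r7c7=9.
Step 16. [r4c8∈{6}] only 6 remains possible at r4c8, so r4c8=6.
Step 17. [r8c4∈{3,6}] col 4 places 6 nowhere but r8c4. So r8c4=6.
Step 18. [r8c9∈{1}] r8c9's peers cover all but 1. So r8c9=1.
Step 19. [r2c8∈{9}] nothing but 9 survives at r2c8, so r2c8=9.
Step 20. [r7c3∈{2}] r7c3 has the single candidate 2, so r7c3=2.
Step 21. [r2c6∈{2}] only 2 remains possible at r2c6, so r2c6=2.
Step 22. [r1c5∈{3,5}] 5 has one home in row 1: r1c5. So r1c5=5.
Step 23. [r3c5∈{9}] r3c5 has the single candidate 9 ⇒ r3c5=9.
Step 24. [r6c2∈{6}] r6c2's peers cover all but 6. So r6c2=6.
Step 25. [r5c8∈{1}] r5c8 has the single candidate 1 ⇒ r5c8=1.
Step 26. [r8c5∈{3}] only 3 remains possible at r8c5. So r8c5=3.
Step 27. [r2c5∈{4}] r2c5 has the single candidate 4 ⇒ r2c5=4.
Step 28. [r8c3∈{9}] only 9 remains possible at r8c3. So r8c3=9.
Step 29. [r3c7∈{1}] r3c7's peers cover all but 1 ⇒ r3c7=1.
Step 30. [r7c1∈{6}] only 6 remains possible at r7c1, so r7c1=6.
Step 31. [r6c7∈{5}] r6c7 has the single candidate 5, so r6c7=5.
Step 32. [r4c7∈{4}] only 4 remains possible at r4c7 ⇒ r4c7=4.
Step 33. [r9c2∈{8}] only 8 remains possible at r9c2 ⇒ r9c2=8.
Step 34. [r3c4∈{7}] r3c4 has the single candidate 7, so r3c4=7.
Step 35. [r4c5∈{2}] r4c5 is down to just 2. So r4c5=2.
Step 36. [r5c6∈{3}] nothing but 3 survives at r5c6 ⇒ r5c6=3.
Step 37. [r8c1∈{4}] r8c1's peers cover all but 4 ⇒ r8c1=4.
Step 38. [r5c9∈{9}] r5c9 has the single candidate 9, so r5c9=9.
Step 39. [r2c7∈{6}] nothing but 6 survives at r2c7 ⇒ r2c7=6.
Step 40. [r8c2∈{7}] r8c2 has the single candidate 7 ⇒ r8c2=7.
Step 41. [r9c3∈{1}] r9c3 has the single candidate 1. So r9c3=1.
Step 42. [r3c6∈{8}] nothing but 8 survives at r3c6 ⇒ r3c6=8.
Step 43. [r1c4∈{3}] r1c4 has the single candidate 3 ⇒ r1c4=3.
Step 44. [r8c8∈{2}] r8c8 has the single candidate 2. So r8c8=2.

Answer: 9 1 8 3 5 6 2 7 4 / 7 5 3 1 4 2 6 9 8 / 2 4 6 7 9 8 1 3 5 / 1 9 5 8 2 7 4 6 3 / 8 2 4 5 6 3 7 1 9 / 3 6 7 9 1 4 5 8 2 / 6 3 2 4 8 1 9 5 7 / 4 7 9 6 3 5 8 2 1 / 5 8 1 2 7 9 3 4 6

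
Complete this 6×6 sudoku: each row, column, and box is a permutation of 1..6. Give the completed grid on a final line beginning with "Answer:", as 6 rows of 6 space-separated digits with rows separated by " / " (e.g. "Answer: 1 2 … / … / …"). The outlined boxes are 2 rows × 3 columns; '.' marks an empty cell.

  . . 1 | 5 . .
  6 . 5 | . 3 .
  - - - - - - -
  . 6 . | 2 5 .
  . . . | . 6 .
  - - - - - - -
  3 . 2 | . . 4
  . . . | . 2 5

Step 1. [r4c4∈{1,3,4}] r4c4 is the only open cell in box 4 admitting 4 ⇒ r4c4=4.
Step 2. [r2c2∈{2,4}] row 2 places 4 nowhere but r2c2 ⇒ r2c2=4.
Step 3. [r6c2∈{1}] r6c2 has the single candidate 1. So r6c2=1.
Step 4. [r4c1∈{1,2,5}] across col 1, 5 lands solely at r4c1. So r4c1=5.
Step 5. [r4c3∈{3}] nothing but 3 survives at r4c3, so r4c3=3.
Step 6. [r6c1∈{4}] r6c1's peers cover all but 4 ⇒ r6c1=4.
Step 7. [r5c4∈{1,6}] 6 has one home in row 5: r5c4. So r5c4=6.
Step 8. [r1c1∈{2}] r1c1 is down to just 2, so r1c1=2.
Step 9. [r4c6∈{1}] r4c6 has the single candidate 1. So r4c6=1.
Step 10. [r3c6∈{3}] nothing but 3 survives at r3c6. So r3c6=3.
Step 11. [r1c5∈{4}] nothing but 4 survives at r1c5. So r1c5=4.
Step 12. [r4c2∈{2}] r4c2 is down to just 2. So r4c2=2.
Step 13. [r5c2∈{5}] only 5 remains possible at r5c2. So r5c2=5.
Step 14. [r2c6∈{2}] r2c6 is down to just 2, so r2c6=2.
Step 15. [r3c1∈{1}] r3c1 is down to just 1 ⇒ r3c1=1.
Step 16. [r6c3∈{6}] nothing but 6 survives at r6c3 ⇒ r6c3=6.
Step 17. [r1c6∈{6}] r1c6 is down to just 6. So r1c6=6.
Step 18. [r2c4∈{1}] nothing but 1 survives at r2c4. So r2c4=1.
Step 19. [r1c2∈{3}] r1c2 has the single candidate 3 ⇒ r1c2=3.
Step 20. [r5c5∈{1}] nothing but 1 survives at r5c5 ⇒ r5c5=1.
Step 21. [r3c3∈{4}] r3c3 has the single candidate 4 ⇒ r3c3=4.
Step 22. [r6c4∈{3}] only 3 remains possible at r6c4, so r6c4=3.

Answer: 2 3 1 5 4 6 / 6 4 5 1 3 2 / 1 6 4 2 5 3 / 5 2 3 4 6 1 / 3 5 2 6 1 4 / 4 1 6 3 2 5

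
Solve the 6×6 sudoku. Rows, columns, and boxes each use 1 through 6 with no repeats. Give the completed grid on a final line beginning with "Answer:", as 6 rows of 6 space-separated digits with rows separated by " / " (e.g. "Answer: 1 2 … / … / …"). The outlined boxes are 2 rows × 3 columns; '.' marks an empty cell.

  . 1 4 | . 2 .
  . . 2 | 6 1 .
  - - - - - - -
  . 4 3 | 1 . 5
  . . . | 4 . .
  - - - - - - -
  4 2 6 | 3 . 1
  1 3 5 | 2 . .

Step 1. [r4c2∈{5,6}] col 2 places 6 nowhere but r4c2 ⇒ r4c2=6.
Step 2. [r4c1∈{2,5}] r4c1 is the only open cell in row 4 admitting 5, so r4c1=5.
Step 3. [r1c6∈{3}] only 3 remains possible at r1c6. So r1c6=3.
Step 4. [r6c5∈{4,6}] 4 has one home in col 5: r6c5. So r6c5=4.
Step 5. [r1c1∈{6}] only 6 remains possible at r1c1, so r1c1=6.
Step 6. [r3c5∈{6}] r3c5's peers cover all but 6, so r3c5=6.
Step 7. [r3c1∈{2}] r3c1 has the single candidate 2 ⇒ r3c1=2.
Step 8. [r4c5∈{3}] nothing but 3 survives at r4c5 ⇒ r4c5=3.
Step 9. [r4c3∈{1}] nothing but 1 survives at r4c3. So r4c3=1.
Step 10. [r4c6∈{2}] r4c6 is down to just 2 ⇒ r4c6=2.
Step 11. [r2c1∈{3}] r2c1 is down to just 3 ⇒ r2c1=3.
Step 12. [r1c4∈{5}] r1c4's peers cover all but 5 ⇒ r1c4=5.
Step 13. [r2c2∈{5}] r2c2 has the single candidate 5, so r2c2=5.
Step 14. [r6c6∈{6}] r6c6's peers cover all but 6 ⇒ r6c6=6.
Step 15. [r5c5∈{5}] only 5 remains possible at r5c5 ⇒ r5c5=5.
Step 16. [r2c6∈{4}] only 4 remains possible at r2c6, so r2c6=4.

Answer: 6 1 4 5 2 3 / 3 5 2 6 1 4 / 2 4 3 1 6 5 / 5 6 1 4 3 2 / 4 2 6 3 5 1 / 1 3 5 2 4 6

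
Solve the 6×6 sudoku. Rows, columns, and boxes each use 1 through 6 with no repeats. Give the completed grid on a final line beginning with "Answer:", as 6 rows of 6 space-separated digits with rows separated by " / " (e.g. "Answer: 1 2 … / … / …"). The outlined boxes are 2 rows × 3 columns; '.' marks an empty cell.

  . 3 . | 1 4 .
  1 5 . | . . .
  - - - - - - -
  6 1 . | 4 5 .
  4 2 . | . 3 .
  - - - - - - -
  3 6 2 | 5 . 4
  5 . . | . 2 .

Step 1. [r2c4∈{2,3,6}] 2 has one home in col 4: r2c4 ⇒ r2c4=2.
Step 2. [r2c5∈{6}] r2c5 has the single candidate 6. So r2c5=6.
Step 3. [r4c4∈{6}] only 6 remains possible at r4c4, so r4c4=6.
Step 4. [r6c3∈{1,4}] r6c3 is the only open cell in col 3 admitting 1, so r6c3=1.
Step 5. [r6c4∈{3}] r6c4 has the single candidate 3 ⇒ r6c4=3.
Step 6. [r5c5∈{1}] only 1 remains possible at r5c5. So r5c5=1.
Step 7. [r3c6∈{2}] r3c6 has the single candidate 2. So r3c6=2.
Step 8. [r6c6∈{6}] r6c6 is down to just 6. So r6c6=6.
Step 9. [r3c3∈{3}] r3c3 is down to just 3. So r3c3=3.
Step 10. [r4c3∈{5}] r4c3 is down to just 5, so r4c3=5.
Step 11. [r4c6∈{1}] nothing but 1 survives at r4c6, so r4c6=1.
Step 12. [r1c3∈{6}] r1c3's peers cover all but 6 ⇒ r1c3=6.
Step 13. [r2c6∈{3}] r2c6's peers cover all but 3, so r2c6=3.
Step 14. [r2c3∈{4}] r2c3 is down to just 4. So r2c3=4.
Step 15. [r6c2∈{4}] r6c2 is down to just 4. So r6c2=4.
Step 16. [r1c1∈{2}] r1c1's peers cover all but 2. So r1c1=2.
Step 17. [r1c6∈{5}] r1c6 is down to just 5. So r1c6=5.

Answer: 2 3 6 1 4 5 / 1 5 4 2 6 3 / 6 1 3 4 5 2 / 4 2 5 6 3 1 / 3 6 2 5 1 4 / 5 4 1 3 2 6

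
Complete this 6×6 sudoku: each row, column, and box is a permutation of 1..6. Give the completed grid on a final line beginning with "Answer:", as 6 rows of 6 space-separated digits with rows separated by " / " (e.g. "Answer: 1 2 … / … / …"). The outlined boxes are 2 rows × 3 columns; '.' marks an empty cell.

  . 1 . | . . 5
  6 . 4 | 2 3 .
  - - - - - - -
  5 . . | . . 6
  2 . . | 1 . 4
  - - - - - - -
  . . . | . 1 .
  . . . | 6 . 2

Step 1. [r5c2∈{2,3,4,5,6}] 2 has one home in col 2: r5c2 ⇒ r5c2=2.
Step 2. [r5c4∈{3,4,5}] across col 4, 5 lands solely at r5c4 ⇒ r5c4=5.
Step 3. [r6c1∈{1,3,4}] in col 1, 1 fits only at r6c1. So r6c1=1.
Step 4. [r5c1∈{3,4}] 4 has one home in row 5: r5c1, so r5c1=4.
Step 5. [r4c2∈{3,6}] in col 2, 6 fits only at r4c2. So r4c2=6.
Step 6. [r4c3∈{3}] only 3 remains possible at r4c3. So r4c3=3.
Step 7. [r2c2∈{5}] nothing but 5 survives at r2c2, so r2c2=5.
Step 8. [r1c5∈{4,6}] r1c5 is the only open cell in row 1 admitting 6. So r1c5=6.
Step 9. [r4c5∈{5}] nothing but 5 survives at r4c5, so r4c5=5.
Step 10. [r3c5∈{2}] nothing but 2 survives at r3c5 ⇒ r3c5=2.
Step 11. [r1c4∈{4}] r1c4 is down to just 4. So r1c4=4.
Step 12. [r6c2∈{3}] r6c2's peers cover all but 3 ⇒ r6c2=3.
Step 13. [r6c3∈{5}] r6c3 is down to just 5. So r6c3=5.
Step 14. [r1c1∈{3}] r1c1 has the single candidate 3. So r1c1=3.
Step 15. [r3c4∈{3}] r3c4 has the single candidate 3, so r3c4=3.
Step 16. [r3c2∈{4}] only 4 remains possible at r3c2 ⇒ r3c2=4.
Step 17. [r5c3∈{6}] r5c3 has the single candidate 6, so r5c3=6.
Step 18. [r2c6∈{1}] r2c6 has the single candidate 1 ⇒ r2c6=1.
Step 19. [r3c3∈{1}] r3c3 is down to just 1, so r3c3=1.
Step 20. [r6c5∈{4}] only 4 remains possible at r6c5. So r6c5=4.
Step 21. [r1c3∈{2}] r1c3 is down to just 2. So r1c3=2.
Step 22. [r5c6∈{3}] r5c6's peers cover all but 3 ⇒ r5c6=3.

Answer: 3 1 2 4 6 5 / 6 5 4 2 3 1 / 5 4 1 3 2 6 / 2 6 3 1 5 4 / 4 2 6 5 1 3 / 1 3 5 6 4 2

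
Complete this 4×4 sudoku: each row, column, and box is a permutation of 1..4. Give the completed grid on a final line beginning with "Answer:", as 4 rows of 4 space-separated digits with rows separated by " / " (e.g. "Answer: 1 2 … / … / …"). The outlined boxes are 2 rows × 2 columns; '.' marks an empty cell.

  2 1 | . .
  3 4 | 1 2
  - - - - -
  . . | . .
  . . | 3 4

Step 1. [r4c1∈{1}] nothing but 1 survives at r4c1. So r4c1=1.
Step 2. [r3c2∈{2,3}] 3 has one home in row 3: r3c2 ⇒ r3c2=3.
Step 3. [r3c1∈{4}] r3c1 is down to just 4. So r3c1=4.
Step 4. [r1c4∈{3}] r1c4 is down to just 3. So r1c4=3.
Step 5. [r3c3∈{2}] only 2 remains possible at r3c3, so r3c3=2.
Step 6. [r4c2∈{2}] nothing but 2 survives at r4c2. So r4c2=2.
Step 7. [r1c3∈{4}] nothing but 4 survives at r1c3, so r1c3=4.
Step 8. [r3c4∈{1}] r3c4's peers cover all but 1, so r3c4=1.

Answer: 2 1 4 3 / 3 4 1 2 / 4 3 2 1 / 1 2 3 4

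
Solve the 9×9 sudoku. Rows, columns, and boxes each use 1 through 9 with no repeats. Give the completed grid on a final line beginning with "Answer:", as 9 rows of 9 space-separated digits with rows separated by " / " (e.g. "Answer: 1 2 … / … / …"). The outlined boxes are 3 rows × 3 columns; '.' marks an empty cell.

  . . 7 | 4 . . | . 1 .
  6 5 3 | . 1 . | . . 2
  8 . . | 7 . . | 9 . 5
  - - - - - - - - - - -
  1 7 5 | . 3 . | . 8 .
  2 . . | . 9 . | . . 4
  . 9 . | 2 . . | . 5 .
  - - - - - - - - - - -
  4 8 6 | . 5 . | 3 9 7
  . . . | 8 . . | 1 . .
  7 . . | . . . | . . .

Step 1. [r8c9∈{6}] only 6 remains possible at r8c9. So r8c9=6.
Step 2. [r4c4∈{6}] only 6 remains possible at r4c4, so r4c4=6.
Step 3. [r7c6∈{1,2}] 2 has one home in row 7: r7c6 ⇒ r7c6=2.
Step 4. [r1c2∈{2}] r1c2 has the single candidate 2, so r1c2=2.
Step 5. [r1c6∈{3,5,6,8,9}] r1c6 is the only open cell in row 1 admitting 5. So r1c6=5.
Step 6. [r9c4∈{1,3,9}] 3 has one home in col 4: r9c4 ⇒ r9c4=3.
Step 7. [r6c3∈{4,8}] box 4 places 4 nowhere but r6c3. So r6c3=4.
Step 8. [r6c7∈{6,7}] in row 6, 6 fits only at r6c7 ⇒ r6c7=6.
Step 9. [r3c8∈{3,4,6}] r3c8 is the only open cell in col 8 admitting 6, so r3c8=6.
Step 10. [r9c6∈{1,4,6,9}] r9c6 is the only open cell in col 6 admitting 6, so r9c6=6.
Step 11. [r8c6∈{4,7,9}] in box 8, 9 fits only at r8c6. So r8c6=9.
Step 12. [r1c7∈{8}] only 8 remains possible at r1c7. So r1c7=8.
Step 13. [r6c5∈{7,8}] across col 5, 8 lands solely at r6c5 ⇒ r6c5=8.
Step 14. [r6c1∈{3}] r6c1's peers cover all but 3. So r6c1=3.
Step 15. [r5c7∈{7}] r5c7 is down to just 7 ⇒ r5c7=7.
Step 16. [r9c5∈{4}] r9c5 has the single candidate 4 ⇒ r9c5=4.
Step 17. [r9c8∈{2}] r9c8's peers cover all but 2 ⇒ r9c8=2.
Step 18. [r9c2∈{1}] nothing but 1 survives at r9c2. So r9c2=1.
Step 19. [r5c6∈{1}] r5c6's peers cover all but 1 ⇒ r5c6=1.
Step 20. [r8c8∈{4}] only 4 remains possible at r8c8 ⇒ r8c8=4.
Step 21. [r3c6∈{3}] r3c6 has the single candidate 3. So r3c6=3.
Step 22. [r6c6∈{7}] nothing but 7 survives at r6c6 ⇒ r6c6=7.
Step 23. [r2c7∈{4}] nothing but 4 survives at r2c7 ⇒ r2c7=4.
Step 24. [r9c3∈{9}] r9c3's peers cover all but 9. So r9c3=9.
Step 25. [r4c9∈{9}] nothing but 9 survives at r4c9. So r4c9=9.
Step 26. [r9c9∈{8}] r9c9 is down to just 8. So r9c9=8.
Step 27. [r3c3∈{1}] only 1 remains possible at r3c3 ⇒ r3c3=1.
Step 28. [r1c9∈{3}] nothing but 3 survives at r1c9, so r1c9=3.
Step 29. [r2c4∈{9}] r2c4 has the single candidate 9. So r2c4=9.
Step 30. [r4c6∈{4}] r4c6 is down to just 4. So r4c6=4.
Step 31. [r3c2∈{4}] r3c2's peers cover all but 4 ⇒ r3c2=4.
Step 32. [r2c6∈{8}] r2c6 is down to just 8 ⇒ r2c6=8.
Step 33. [r8c2∈{3}] r8c2 is down to just 3, so r8c2=3.
Step 34. [r5c3∈{8}] nothing but 8 survives at r5c3, so r5c3=8.
Step 35. [r6c9∈{1}] r6c9 is down to just 1. So r6c9=1.
Step 36. [r5c4∈{5}] r5c4 has the single candidate 5 ⇒ r5c4=5.
Step 37. [r2c8∈{7}] r2c8's peers cover all but 7 ⇒ r2c8=7.
Step 38. [r3c5∈{2}] r3c5's peers cover all but 2 ⇒ r3c5=2.
Step 39. [r8c3∈{2}] r8c3 has the single candidate 2. So r8c3=2.
Step 40. [r4c7∈{2}] r4c7 has the single candidate 2. So r4c7=2.
Step 41. [r8c1∈{5}] only 5 remains possible at r8c1. So r8c1=5.
Step 42. [r8c5∈{7}] nothing but 7 survives at r8c5, so r8c5=7.
Step 43. [r1c1∈{9}] r1c1 has the single candidate 9 ⇒ r1c1=9.
Step 44. [r1c5∈{6}] only 6 remains possible at r1c5, so r1c5=6.
Step 45. [r7c4∈{1}] r7c4's peers cover all but 1 ⇒ r7c4=1.
Step 46. [r5c2∈{6}] r5c2's peers cover all but 6 ⇒ r5c2=6.
Step 47. [r5c8∈{3}] only 3 remains possible at r5c8. So r5c8=3.
Step 48. [r9c7∈{5}] r9c7 has the single candidate 5 ⇒ r9c7=5.

Answer: 9 2 7 4 6 5 8 1 3 / 6 5 3 9 1 8 4 7 2 / 8 4 1 7 2 3 9 6 5 / 1 7 5 6 3 4 2 8 9 / 2 6 8 5 9 1 7 3 4 / 3 9 4 2 8 7 6 5 1 / 4 8 6 1 5 2 3 9 7 / 5 3 2 8 7 9 1 4 6 / 7 1 9 3 4 6 5 2 8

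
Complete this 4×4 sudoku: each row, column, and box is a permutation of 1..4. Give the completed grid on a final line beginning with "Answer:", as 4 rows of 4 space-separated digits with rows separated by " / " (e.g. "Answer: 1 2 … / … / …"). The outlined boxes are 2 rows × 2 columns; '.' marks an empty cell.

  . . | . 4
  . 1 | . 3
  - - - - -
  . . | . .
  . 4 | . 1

Step 1. [r2c3∈{2}] nothing but 2 survives at r2c3 ⇒ r2c3=2.
Step 2. [r4c1∈{2,3}] in row 4, 2 fits only at r4c1 ⇒ r4c1=2.
Step 3. [r3c2∈{3}] only 3 remains possible at r3c2 ⇒ r3c2=3.
Step 4. [r2c1∈{4}] r2c1 is down to just 4, so r2c1=4.
Step 5. [r1c1∈{3}] nothing but 3 survives at r1c1 ⇒ r1c1=3.
Step 6. [r3c3∈{4}] only 4 remains possible at r3c3, so r3c3=4.
Step 7. [r4c3∈{3}] nothing but 3 survives at r4c3. So r4c3=3.
Step 8. [r3c4∈{2}] r3c4 has the single candidate 2 ⇒ r3c4=2.
Step 9. [r3c1∈{1}] r3c1 is down to just 1 ⇒ r3c1=1.
Step 10. [r1c3∈{1}] r1c3 has the single candidate 1. So r1c3=1.
Step 11. [r1c2∈{2}] r1c2's peers cover all but 2, so r1c2=2.

Answer: 3 2 1 4 / 4 1 2 3 / 1 3 4 2 / 2 4 3 1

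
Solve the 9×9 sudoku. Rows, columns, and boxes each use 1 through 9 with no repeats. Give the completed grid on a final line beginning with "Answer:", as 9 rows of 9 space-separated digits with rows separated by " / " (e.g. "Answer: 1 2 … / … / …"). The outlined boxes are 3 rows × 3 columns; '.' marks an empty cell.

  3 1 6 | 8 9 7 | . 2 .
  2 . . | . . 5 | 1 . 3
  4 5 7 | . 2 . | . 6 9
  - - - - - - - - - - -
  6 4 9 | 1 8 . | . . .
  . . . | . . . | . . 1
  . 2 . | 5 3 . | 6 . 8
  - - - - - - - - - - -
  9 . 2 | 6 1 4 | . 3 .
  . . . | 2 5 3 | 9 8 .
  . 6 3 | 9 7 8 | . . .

Step 1. [r6c8∈{4,7,9}] r6c8 is the only open cell in row 6 admitting 4 ⇒ r6c8=4.
Step 2. [r5c4∈{4,7}] in col 4, 7 fits only at r5c4. So r5c4=7.
Step 3. [r9c1∈{1,5}] in box 7, 5 fits only at r9c1, so r9c1=5.
Step 4. [r4c7∈{2,3,5,7}] row 4 places 3 nowhere but r4c7 ⇒ r4c7=3.
Step 5. [r7c7∈{5,7}] in col 7, 7 fits only at r7c7. So r7c7=7.
Step 6. [r5c3∈{5,8}] col 3 places 5 nowhere but r5c3, so r5c3=5.
Step 7. [r5c7∈{2}] only 2 remains possible at r5c7 ⇒ r5c7=2.
Step 8. [r9c7∈{4}] r9c7 has the single candidate 4, so r9c7=4.
Step 9. [r4c9∈{5,7}] col 9 places 7 nowhere but r4c9. So r4c9=7.
Step 10. [r2c5∈{4,6}] 6 has one home in row 2: r2c5 ⇒ r2c5=6.
Step 11. [r6c3∈{1}] only 1 remains possible at r6c3 ⇒ r6c3=1.
Step 12. [r7c2∈{8}] nothing but 8 survives at r7c2. So r7c2=8.
Step 13. [r1c9∈{4,5}] in row 1, 4 fits only at r1c9 ⇒ r1c9=4.
Step 14. [r8c2∈{7}] r8c2's peers cover all but 7. So r8c2=7.
Step 15. [r5c6∈{6,9}] row 5 places 6 nowhere but r5c6. So r5c6=6.
Step 16. [r4c6∈{2}] r4c6 is down to just 2 ⇒ r4c6=2.
Step 17. [r8c9∈{6}] r8c9 has the single candidate 6, so r8c9=6.
Step 18. [r6c1∈{7}] nothing but 7 survives at r6c1. So r6c1=7.
Step 19. [r5c8∈{9}] only 9 remains possible at r5c8. So r5c8=9.
Step 20. [r5c2∈{3}] r5c2's peers cover all but 3. So r5c2=3.
Step 21. [r2c2∈{9}] r2c2's peers cover all but 9. So r2c2=9.
Step 22. [r7c9∈{5}] r7c9 is down to just 5 ⇒ r7c9=5.
Step 23. [r3c6∈{1}] r3c6 is down to just 1 ⇒ r3c6=1.
Step 24. [r2c8∈{7}] r2c8 is down to just 7, so r2c8=7.
Step 25. [r9c9∈{2}] only 2 remains possible at r9c9, so r9c9=2.
Step 26. [r8c1∈{1}] only 1 remains possible at r8c1 ⇒ r8c1=1.
Step 27. [r2c4∈{4}] r2c4 has the single candidate 4 ⇒ r2c4=4.
Step 28. [r3c4∈{3}] r3c4 has the single candidate 3. So r3c4=3.
Step 29. [r6c6∈{9}] r6c6 has the single candidate 9 ⇒ r6c6=9.
Step 30. [r9c8∈{1}] r9c8's peers cover all but 1 ⇒ r9c8=1.
Step 31. [r5c5∈{4}] nothing but 4 survives at r5c5, so r5c5=4.
Step 32. [r8c3∈{4}] nothing but 4 survives at r8c3 ⇒ r8c3=4.
Step 33. [r1c7∈{5}] r1c7 has the single candidate 5 ⇒ r1c7=5.
Step 34. [r4c8∈{5}] r4c8 has the single candidate 5 ⇒ r4c8=5.
Step 35. [r5c1∈{8}] nothing but 8 survives at r5c1, so r5c1=8.
Step 36. [r2c3∈{8}] only 8 remains possible at r2c3, so r2c3=8.
Step 37. [r3c7∈{8}] only 8 remains possible at r3c7, so r3c7=8.

Answer: 3 1 6 8 9 7 5 2 4 / 2 9 8 4 6 5 1 7 3 / 4 5 7 3 2 1 8 6 9 / 6 4 9 1 8 2 3 5 7 / 8 3 5 7 4 6 2 9 1 / 7 2 1 5 3 9 6 4 8 / 9 8 2 6 1 4 7 3 5 / 1 7 4 2 5 3 9 8 6 / 5 6 3 9 7 8 4 1 2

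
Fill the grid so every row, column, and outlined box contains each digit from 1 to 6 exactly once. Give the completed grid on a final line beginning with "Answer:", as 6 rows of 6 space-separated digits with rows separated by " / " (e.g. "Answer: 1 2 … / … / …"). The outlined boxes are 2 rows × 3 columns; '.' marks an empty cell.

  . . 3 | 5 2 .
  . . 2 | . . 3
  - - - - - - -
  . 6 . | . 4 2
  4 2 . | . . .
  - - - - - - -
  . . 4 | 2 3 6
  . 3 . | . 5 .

Step 1. [r3c1∈{1,3,5}] 3 has one home in col 1: r3c1. So r3c1=3.
Step 2. [r3c4∈{1}] r3c4 has the single candidate 1 ⇒ r3c4=1.
Step 3. [r6c6∈{1,4}] 1 has one home in box 6: r6c6, so r6c6=1.
Step 4. [r1c1∈{1,6}] 6 has one home in row 1: r1c1, so r1c1=6.
Step 5. [r1c2∈{1,4}] row 1 places 1 nowhere but r1c2 ⇒ r1c2=1.
Step 6. [r4c5∈{6}] r4c5 has the single candidate 6 ⇒ r4c5=6.
Step 7. [r2c2∈{4,5}] 4 has one home in col 2: r2c2 ⇒ r2c2=4.
Step 8. [r3c3∈{5}] only 5 remains possible at r3c3, so r3c3=5.
Step 9. [r5c1∈{1,5}] r5c1 is the only open cell in row 5 admitting 1. So r5c1=1.
Step 10. [r2c1∈{5}] only 5 remains possible at r2c1. So r2c1=5.
Step 11. [r6c1∈{2}] r6c1's peers cover all but 2, so r6c1=2.
Step 12. [r5c2∈{5}] only 5 remains possible at r5c2. So r5c2=5.
Step 13. [r2c5∈{1}] r2c5 has the single candidate 1 ⇒ r2c5=1.
Step 14. [r6c3∈{6}] r6c3's peers cover all but 6 ⇒ r6c3=6.
Step 15. [r4c3∈{1}] only 1 remains possible at r4c3, so r4c3=1.
Step 16. [r4c6∈{5}] r4c6 has the single candidate 5 ⇒ r4c6=5.
Step 17. [r4c4∈{3}] r4c4's peers cover all but 3 ⇒ r4c4=3.
Step 18. [r1c6∈{4}] r1c6 is down to just 4 ⇒ r1c6=4.
Step 19. [r2c4∈{6}] nothing but 6 survives at r2c4. So r2c4=6.
Step 20. [r6c4∈{4}] only 4 remains possible at r6c4, so r6c4=4.

Answer: 6 1 3 5 2 4 / 5 4 2 6 1 3 / 3 6 5 1 4 2 / 4 2 1 3 6 5 / 1 5 4 2 3 6 / 2 3 6 4 5 1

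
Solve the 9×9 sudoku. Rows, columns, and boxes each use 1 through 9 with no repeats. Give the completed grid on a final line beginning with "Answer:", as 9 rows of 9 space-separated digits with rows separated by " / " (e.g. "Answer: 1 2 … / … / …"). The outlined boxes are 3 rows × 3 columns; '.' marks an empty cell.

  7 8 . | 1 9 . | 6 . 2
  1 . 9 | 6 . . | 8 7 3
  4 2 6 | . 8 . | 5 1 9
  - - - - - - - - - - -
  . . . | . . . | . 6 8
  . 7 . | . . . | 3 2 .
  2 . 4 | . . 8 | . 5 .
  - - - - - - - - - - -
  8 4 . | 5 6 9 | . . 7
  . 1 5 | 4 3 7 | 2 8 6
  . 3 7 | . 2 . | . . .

Step 1. [r1c6∈{3,4,5}] in row 1, 5 fits only at r1c6, so r1c6=5.
Step 2. [r6c4∈{3,7,9}] 3 has one home in row 6: r6c4 ⇒ r6c4=3.
Step 3. [r6c9∈{1}] only 1 remains possible at r6c9 ⇒ r6c9=1.
Step 4. [r5c9∈{4}] nothing but 4 survives at r5c9, so r5c9=4.
Step 5. [r9c7∈{1,4,9}] across col 7, 4 lands solely at r9c7. So r9c7=4.
Step 6. [r4c4∈{2,7,9}] col 4 places 2 nowhere but r4c4, so r4c4=2.
Step 7. [r8c1∈{9}] only 9 remains possible at r8c1. So r8c1=9.
Step 8. [r9c6∈{1}] nothing but 1 survives at r9c6. So r9c6=1.
Step 9. [r4c1∈{3,5}] in col 1, 3 fits only at r4c1. So r4c1=3.
Step 10. [r5c1∈{5,6}] col 1 places 5 nowhere but r5c1, so r5c1=5.
Step 11. [r4c5∈{1,4,5,7}] in row 4, 5 fits only at r4c5. So r4c5=5.
Step 12. [r4c2∈{9}] r4c2's peers cover all but 9. So r4c2=9.
Step 13. [r6c5∈{7}] only 7 remains possible at r6c5. So r6c5=7.
Step 14. [r4c6∈{4}] r4c6's peers cover all but 4 ⇒ r4c6=4.
Step 15. [r5c3∈{1,8}] r5c3 is the only open cell in row 5 admitting 8, so r5c3=8.
Step 16. [r1c3∈{3}] r1c3 has the single candidate 3 ⇒ r1c3=3.
Step 17. [r1c8∈{4}] r1c8 is down to just 4 ⇒ r1c8=4.
Step 18. [r4c7∈{7}] only 7 remains possible at r4c7 ⇒ r4c7=7.
Step 19. [r9c4∈{8}] only 8 remains possible at r9c4, so r9c4=8.
Step 20. [r3c4∈{7}] nothing but 7 survives at r3c4. So r3c4=7.
Step 21. [r7c8∈{3}] r7c8 has the single candidate 3, so r7c8=3.
Step 22. [r9c8∈{9}] r9c8 is down to just 9, so r9c8=9.
Step 23. [r2c5∈{4}] r2c5 has the single candidate 4, so r2c5=4.
Step 24. [r6c2∈{6}] only 6 remains possible at r6c2 ⇒ r6c2=6.
Step 25. [r7c7∈{1}] only 1 remains possible at r7c7. So r7c7=1.
Step 26. [r2c6∈{2}] r2c6 has the single candidate 2 ⇒ r2c6=2.
Step 27. [r2c2∈{5}] nothing but 5 survives at r2c2 ⇒ r2c2=5.
Step 28. [r4c3∈{1}] r4c3's peers cover all but 1. So r4c3=1.
Step 29. [r9c9∈{5}] r9c9's peers cover all but 5, so r9c9=5.
Step 30. [r7c3∈{2}] only 2 remains possible at r7c3 ⇒ r7c3=2.
Step 31. [r5c6∈{6}] nothing but 6 survives at r5c6. So r5c6=6.
Step 32. [r5c4∈{9}] r5c4's peers cover all but 9 ⇒ r5c4=9.
Step 33. [r6c7∈{9}] only 9 remains possible at r6c7, so r6c7=9.
Step 34. [r3c6∈{3}] r3c6's peers cover all but 3 ⇒ r3c6=3.
Step 35. [r5c5∈{1}] only 1 remains possible at r5c5 ⇒ r5c5=1.
Step 36. [r9c1∈{6}] r9c1 has the single candidate 6 ⇒ r9c1=6.

Answer: 7 8 3 1 9 5 6 4 2 / 1 5 9 6 4 2 8 7 3 / 4 2 6 7 8 3 5 1 9 / 3 9 1 2 5 4 7 6 8 / 5 7 8 9 1 6 3 2 4 / 2 6 4 3 7 8 9 5 1 / 8 4 2 5 6 9 1 3 7 / 9 1 5 4 3 7 2 8 6 / 6 3 7 8 2 1 4 9 5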